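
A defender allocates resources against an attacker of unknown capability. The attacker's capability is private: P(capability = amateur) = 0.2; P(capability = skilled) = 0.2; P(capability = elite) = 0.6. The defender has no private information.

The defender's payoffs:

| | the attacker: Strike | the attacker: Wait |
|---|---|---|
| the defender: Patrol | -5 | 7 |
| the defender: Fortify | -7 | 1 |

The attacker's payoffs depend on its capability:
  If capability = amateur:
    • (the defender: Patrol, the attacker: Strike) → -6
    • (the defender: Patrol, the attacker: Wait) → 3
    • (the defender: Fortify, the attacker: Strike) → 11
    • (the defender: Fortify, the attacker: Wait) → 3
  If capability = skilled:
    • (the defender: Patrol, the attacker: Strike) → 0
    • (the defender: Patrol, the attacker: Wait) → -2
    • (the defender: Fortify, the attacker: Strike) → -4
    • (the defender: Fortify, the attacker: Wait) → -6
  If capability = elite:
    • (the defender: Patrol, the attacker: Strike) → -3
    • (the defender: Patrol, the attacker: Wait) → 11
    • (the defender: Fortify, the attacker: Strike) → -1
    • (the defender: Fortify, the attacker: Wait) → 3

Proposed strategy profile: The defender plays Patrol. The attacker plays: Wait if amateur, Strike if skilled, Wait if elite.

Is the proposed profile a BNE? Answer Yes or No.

Yes

The defender plays Patrol: E[Patrol] = 0.2·(7) + 0.2·(-5) + 0.6·(7) = 4.6; E[Fortify] = -0.6. Best-responding. ✓
The attacker (capability amateur), facing Patrol: Strike gives -6, Wait gives 3. Proposed Wait is best. ✓
The attacker (capability skilled), facing Patrol: Strike gives 0, Wait gives -2. Proposed Strike is best. ✓
The attacker (capability elite), facing Patrol: Strike gives -3, Wait gives 11. Proposed Wait is best. ✓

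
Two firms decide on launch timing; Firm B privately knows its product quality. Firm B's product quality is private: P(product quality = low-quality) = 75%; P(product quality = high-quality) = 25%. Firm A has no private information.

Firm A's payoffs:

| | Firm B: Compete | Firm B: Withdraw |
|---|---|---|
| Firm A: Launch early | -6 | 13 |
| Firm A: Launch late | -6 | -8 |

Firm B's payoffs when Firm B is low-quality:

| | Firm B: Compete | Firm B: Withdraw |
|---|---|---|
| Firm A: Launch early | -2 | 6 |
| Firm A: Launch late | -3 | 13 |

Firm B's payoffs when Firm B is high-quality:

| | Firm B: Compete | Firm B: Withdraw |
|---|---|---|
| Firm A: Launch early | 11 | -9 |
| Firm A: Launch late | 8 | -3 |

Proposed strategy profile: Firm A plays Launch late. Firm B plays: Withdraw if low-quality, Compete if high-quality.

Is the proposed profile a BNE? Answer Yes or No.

Firm A plays Launch late: E[Launch late] = 0.75·(-8) + 0.25·(-6) = -7.5; E[Launch early] = 8.25. Not best-responding. ✗
Firm B (product quality low-quality), facing Launch late: Compete gives -3, Withdraw gives 13. Proposed Withdraw is best. ✓
Firm B (product quality high-quality), facing Launch late: Compete gives 8, Withdraw gives -3. Proposed Compete is best. ✓

No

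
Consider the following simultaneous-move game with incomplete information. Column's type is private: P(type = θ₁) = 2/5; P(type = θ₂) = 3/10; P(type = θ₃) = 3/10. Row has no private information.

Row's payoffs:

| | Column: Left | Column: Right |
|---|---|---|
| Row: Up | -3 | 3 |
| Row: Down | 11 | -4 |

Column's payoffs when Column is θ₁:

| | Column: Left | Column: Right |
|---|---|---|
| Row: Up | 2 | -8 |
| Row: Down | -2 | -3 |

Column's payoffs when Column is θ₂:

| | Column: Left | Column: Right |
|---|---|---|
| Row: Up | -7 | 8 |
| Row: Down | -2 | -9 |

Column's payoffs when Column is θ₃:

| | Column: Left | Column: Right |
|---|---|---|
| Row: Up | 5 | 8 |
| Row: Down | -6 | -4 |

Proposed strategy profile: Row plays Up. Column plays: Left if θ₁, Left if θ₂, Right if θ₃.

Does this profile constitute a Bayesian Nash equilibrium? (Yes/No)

No

Row plays Up: E[Up] = 2/5·(-3) + 3/10·(-3) + 3/10·(3) = -6/5; E[Down] = 13/2. Not best-responding. ✗
Column (type θ₁), facing Up: Left gives 2, Right gives -8. Proposed Left is best. ✓
Column (type θ₂), facing Up: Left gives -7, Right gives 8. Proposed Left is not best — profitable deviation exists. ✗
Column (type θ₃), facing Up: Left gives 5, Right gives 8. Proposed Right is best. ✓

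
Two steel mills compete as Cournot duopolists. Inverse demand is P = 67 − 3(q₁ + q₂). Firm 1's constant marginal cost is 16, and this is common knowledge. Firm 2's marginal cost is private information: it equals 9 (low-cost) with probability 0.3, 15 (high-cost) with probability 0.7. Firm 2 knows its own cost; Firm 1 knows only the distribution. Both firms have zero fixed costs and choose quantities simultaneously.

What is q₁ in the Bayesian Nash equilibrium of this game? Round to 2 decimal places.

5.36

Type-c best response for Firm 2: q₂(c) = (67 − c)/6 − q₁/2.
Firm 1 maximizes expected profit; its first-order condition is 67 − 6q₁ − 3E[q₂] − 16 = 0.
Substituting E[q₂] and solving: E[c₂] = 13.2, so q₁ = (67 − 2·16 + 13.2)/9 = 5.35556.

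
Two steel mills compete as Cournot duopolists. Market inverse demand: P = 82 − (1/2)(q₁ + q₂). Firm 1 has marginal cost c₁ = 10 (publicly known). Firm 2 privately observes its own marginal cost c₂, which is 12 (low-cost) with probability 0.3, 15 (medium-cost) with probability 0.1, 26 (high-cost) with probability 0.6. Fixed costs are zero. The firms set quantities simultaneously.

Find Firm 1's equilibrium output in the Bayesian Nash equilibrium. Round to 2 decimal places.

55.13

Each type of Firm 2 best-responds to q₁; Firm 1 best-responds to the expected q₂ over Firm 2's types.
Firm 2 with cost c maximizes (82 − (1/2)(q₁+q₂) − c)·q₂, giving q₂(c) = (82 − c − (1/2)q₁).
E[c₂] = 0.3·12 + 0.1·15 + 0.6·26 = 20.7
Firm 1's FOC against E[q₂] yields q₁ = (82 − 2·10 + E[c₂])/(3/2) = (82 − 20 + 20.7)/(3/2) = 55.1333.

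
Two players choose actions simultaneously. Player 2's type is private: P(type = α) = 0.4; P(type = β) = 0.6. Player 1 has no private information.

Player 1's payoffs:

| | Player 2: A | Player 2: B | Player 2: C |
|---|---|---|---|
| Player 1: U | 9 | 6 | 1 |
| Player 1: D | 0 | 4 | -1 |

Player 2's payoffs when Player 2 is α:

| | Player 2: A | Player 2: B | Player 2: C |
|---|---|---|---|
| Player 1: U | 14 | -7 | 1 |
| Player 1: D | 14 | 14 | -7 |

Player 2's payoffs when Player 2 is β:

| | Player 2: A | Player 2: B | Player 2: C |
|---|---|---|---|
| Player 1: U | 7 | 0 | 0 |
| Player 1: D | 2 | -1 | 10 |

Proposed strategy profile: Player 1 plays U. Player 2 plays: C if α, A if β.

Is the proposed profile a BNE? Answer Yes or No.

No

A profile is a BNE iff every type of every player is best-responding given beliefs about the other side.
Player 1 plays U: E[U] = 0.4·(1) + 0.6·(9) = 5.8; E[D] = -0.4. Best-responding. ✓
Player 2 (type α), facing U: A gives 14, B gives -7, C gives 1. Proposed C is not best — profitable deviation exists. ✗
Player 2 (type β), facing U: A gives 7, B gives 0, C gives 0. Proposed A is best. ✓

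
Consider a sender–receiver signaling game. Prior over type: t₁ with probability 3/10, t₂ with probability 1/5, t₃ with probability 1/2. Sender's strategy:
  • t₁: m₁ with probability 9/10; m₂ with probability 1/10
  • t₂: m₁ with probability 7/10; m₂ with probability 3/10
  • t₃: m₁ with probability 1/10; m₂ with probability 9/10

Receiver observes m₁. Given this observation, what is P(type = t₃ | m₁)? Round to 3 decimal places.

0.109

Apply Bayes' rule using the sender's strategy as the likelihood.
P(m₁) = (3/10)·(9/10) + (1/5)·(7/10) + (1/2)·(1/10) = 23/50
P(t₃ | m₁) = ((1/2)·(1/10)) / (23/50) = (1/20) / (23/50) = 5/46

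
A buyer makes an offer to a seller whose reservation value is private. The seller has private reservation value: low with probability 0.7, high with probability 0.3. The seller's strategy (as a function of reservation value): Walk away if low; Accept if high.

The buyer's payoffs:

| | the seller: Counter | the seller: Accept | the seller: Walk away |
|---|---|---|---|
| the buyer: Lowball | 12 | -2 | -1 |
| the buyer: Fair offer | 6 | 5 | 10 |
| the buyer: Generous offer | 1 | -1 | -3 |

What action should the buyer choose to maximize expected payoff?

E[Lowball] = 0.7·(-1) + 0.3·(-2) = -1.3
E[Fair offer] = 0.7·(10) + 0.3·(5) = 8.5
E[Generous offer] = 0.7·(-3) + 0.3·(-1) = -2.4
Best response: Fair offer (8.5 is the largest).

Fair offer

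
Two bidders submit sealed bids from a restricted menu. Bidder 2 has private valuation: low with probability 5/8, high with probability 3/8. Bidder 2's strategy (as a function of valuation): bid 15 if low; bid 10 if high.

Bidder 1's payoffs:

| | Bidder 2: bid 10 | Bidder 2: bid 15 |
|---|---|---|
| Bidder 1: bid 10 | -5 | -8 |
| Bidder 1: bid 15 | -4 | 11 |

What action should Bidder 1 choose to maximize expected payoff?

bid 15

E[bid 10] = 5/8·(-8) + 3/8·(-5) = -55/8
E[bid 15] = 5/8·(11) + 3/8·(-4) = 43/8
Best response: bid 15 (43/8 is the largest).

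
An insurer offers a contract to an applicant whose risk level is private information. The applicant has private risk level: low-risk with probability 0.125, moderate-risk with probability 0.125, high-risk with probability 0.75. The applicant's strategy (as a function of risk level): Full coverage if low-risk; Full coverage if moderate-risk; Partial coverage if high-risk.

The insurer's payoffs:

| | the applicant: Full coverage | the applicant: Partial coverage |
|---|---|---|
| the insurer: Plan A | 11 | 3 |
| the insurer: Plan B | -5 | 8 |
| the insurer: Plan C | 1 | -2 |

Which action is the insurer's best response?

Plan A

Compute the insurer's expected payoff for each action, taking the expectation over the applicant's type.
E[Plan A] = 0.125·(11) + 0.125·(11) + 0.75·(3) = 5
E[Plan B] = 0.125·(-5) + 0.125·(-5) + 0.75·(8) = 4.75
E[Plan C] = 0.125·(1) + 0.125·(1) + 0.75·(-2) = -1.25
Best response: Plan A (5 is the largest).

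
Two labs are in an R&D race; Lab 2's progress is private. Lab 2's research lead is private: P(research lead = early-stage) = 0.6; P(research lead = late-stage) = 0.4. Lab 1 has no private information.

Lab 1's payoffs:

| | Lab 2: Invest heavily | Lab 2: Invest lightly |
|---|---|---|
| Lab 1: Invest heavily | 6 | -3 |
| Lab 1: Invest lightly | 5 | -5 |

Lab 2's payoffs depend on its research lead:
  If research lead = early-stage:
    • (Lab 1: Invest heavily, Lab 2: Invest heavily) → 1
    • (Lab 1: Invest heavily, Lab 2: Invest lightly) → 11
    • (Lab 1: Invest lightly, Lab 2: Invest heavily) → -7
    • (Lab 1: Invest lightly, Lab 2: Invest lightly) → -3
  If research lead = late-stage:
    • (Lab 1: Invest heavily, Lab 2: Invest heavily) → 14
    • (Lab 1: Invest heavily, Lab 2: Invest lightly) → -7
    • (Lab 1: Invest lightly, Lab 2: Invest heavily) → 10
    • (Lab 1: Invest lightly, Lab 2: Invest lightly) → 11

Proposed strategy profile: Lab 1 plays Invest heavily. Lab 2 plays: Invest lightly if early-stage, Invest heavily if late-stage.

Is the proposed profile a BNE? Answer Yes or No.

Yes

Lab 1 plays Invest heavily: E[Invest heavily] = 0.6·(-3) + 0.4·(6) = 0.6; E[Invest lightly] = -1. Best-responding. ✓
Lab 2 (research lead early-stage), facing Invest heavily: Invest heavily gives 1, Invest lightly gives 11. Proposed Invest lightly is best. ✓
Lab 2 (research lead late-stage), facing Invest heavily: Invest heavily gives 14, Invest lightly gives -7. Proposed Invest heavily is best. ✓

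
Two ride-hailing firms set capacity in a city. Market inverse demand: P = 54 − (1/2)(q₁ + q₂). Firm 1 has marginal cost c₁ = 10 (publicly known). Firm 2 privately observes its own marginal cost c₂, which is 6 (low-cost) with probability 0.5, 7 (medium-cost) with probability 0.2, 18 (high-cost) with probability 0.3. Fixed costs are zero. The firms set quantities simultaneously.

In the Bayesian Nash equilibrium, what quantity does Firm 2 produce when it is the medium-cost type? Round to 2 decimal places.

32.40

Firm 2 with cost c maximizes (54 − (1/2)(q₁+q₂) − c)·q₂, giving q₂(c) = (54 − c − (1/2)q₁).
E[c₂] = 0.5·6 + 0.2·7 + 0.3·18 = 9.8
Firm 1's FOC against E[q₂] yields q₁ = (54 − 2·10 + E[c₂])/(3/2) = (54 − 20 + 9.8)/(3/2) = 29.2.
q₂(medium-cost) = (54 − 7 − (1/2)·29.2) = 32.4.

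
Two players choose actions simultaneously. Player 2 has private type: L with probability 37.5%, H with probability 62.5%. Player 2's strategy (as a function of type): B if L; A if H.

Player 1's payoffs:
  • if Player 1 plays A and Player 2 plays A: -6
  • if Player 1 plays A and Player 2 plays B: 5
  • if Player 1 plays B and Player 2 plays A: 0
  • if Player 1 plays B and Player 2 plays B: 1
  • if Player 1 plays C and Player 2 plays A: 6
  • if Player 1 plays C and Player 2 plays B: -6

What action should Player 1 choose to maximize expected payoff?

E[A] = 0.375·(5) + 0.625·(-6) = -1.875
E[B] = 0.375·(1) + 0.625·(0) = 0.375
E[C] = 0.375·(-6) + 0.625·(6) = 1.5
Best response: C (1.5 is the largest).

C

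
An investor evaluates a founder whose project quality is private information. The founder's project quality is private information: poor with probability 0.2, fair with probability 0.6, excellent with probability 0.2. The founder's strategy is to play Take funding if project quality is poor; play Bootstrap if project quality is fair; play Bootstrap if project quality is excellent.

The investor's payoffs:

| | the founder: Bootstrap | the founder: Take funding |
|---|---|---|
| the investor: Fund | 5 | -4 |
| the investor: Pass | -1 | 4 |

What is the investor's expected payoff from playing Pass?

E[Pass] = 0.2·4 + 0.6·(-1) + 0.2·(-1) = 0.8 + (-0.6) + (-0.2) = 0

0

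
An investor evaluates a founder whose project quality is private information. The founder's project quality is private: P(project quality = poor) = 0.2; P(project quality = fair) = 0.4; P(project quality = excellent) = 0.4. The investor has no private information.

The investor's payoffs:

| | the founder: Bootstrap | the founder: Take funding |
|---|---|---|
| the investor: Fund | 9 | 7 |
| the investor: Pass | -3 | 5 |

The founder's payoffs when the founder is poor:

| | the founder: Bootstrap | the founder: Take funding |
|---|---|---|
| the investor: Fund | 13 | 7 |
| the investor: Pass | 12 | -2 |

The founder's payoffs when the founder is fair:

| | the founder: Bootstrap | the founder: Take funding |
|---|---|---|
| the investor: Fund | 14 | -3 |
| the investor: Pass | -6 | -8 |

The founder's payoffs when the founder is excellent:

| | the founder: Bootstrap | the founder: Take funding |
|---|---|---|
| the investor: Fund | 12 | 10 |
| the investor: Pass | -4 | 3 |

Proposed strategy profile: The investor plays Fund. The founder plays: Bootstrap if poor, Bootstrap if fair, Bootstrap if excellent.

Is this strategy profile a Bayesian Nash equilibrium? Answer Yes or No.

The investor plays Fund: E[Fund] = 0.2·(9) + 0.4·(9) + 0.4·(9) = 9; E[Pass] = -3. Best-responding. ✓
The founder (project quality poor), facing Fund: Bootstrap gives 13, Take funding gives 7. Proposed Bootstrap is best. ✓
The founder (project quality fair), facing Fund: Bootstrap gives 14, Take funding gives -3. Proposed Bootstrap is best. ✓
The founder (project quality excellent), facing Fund: Bootstrap gives 12, Take funding gives 10. Proposed Bootstrap is best. ✓

Yes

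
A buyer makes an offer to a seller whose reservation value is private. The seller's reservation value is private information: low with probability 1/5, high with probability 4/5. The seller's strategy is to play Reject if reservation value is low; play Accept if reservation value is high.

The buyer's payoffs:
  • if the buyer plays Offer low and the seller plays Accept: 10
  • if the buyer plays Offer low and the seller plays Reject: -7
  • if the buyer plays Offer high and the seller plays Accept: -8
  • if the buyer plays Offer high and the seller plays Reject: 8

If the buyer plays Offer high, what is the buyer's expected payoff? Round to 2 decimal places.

-4.80

Take the expectation over the seller's reservation value, weighting each type's action by its prior probability.
E[Offer high] = 1/5·8 + 4/5·(-8) = 8/5 + (-32/5) = -24/5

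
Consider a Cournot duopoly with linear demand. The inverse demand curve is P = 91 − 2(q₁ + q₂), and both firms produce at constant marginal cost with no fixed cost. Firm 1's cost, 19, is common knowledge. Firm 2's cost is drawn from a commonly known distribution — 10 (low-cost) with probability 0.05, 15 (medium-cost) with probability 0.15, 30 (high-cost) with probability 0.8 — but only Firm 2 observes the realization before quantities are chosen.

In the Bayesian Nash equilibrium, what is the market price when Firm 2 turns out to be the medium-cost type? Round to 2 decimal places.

39.71

Type-c best response for Firm 2: q₂(c) = (91 − c)/4 − q₁/2.
Firm 1 maximizes expected profit; its first-order condition is 91 − 4q₁ − 2E[q₂] − 19 = 0.
Substituting E[q₂] and solving: E[c₂] = 26.75, so q₁ = (91 − 2·19 + 26.75)/6 = 13.2917.
q₂(medium-cost) = 12.3542, so P = 91 − 2·(13.2917 + 12.3542) = 39.7083.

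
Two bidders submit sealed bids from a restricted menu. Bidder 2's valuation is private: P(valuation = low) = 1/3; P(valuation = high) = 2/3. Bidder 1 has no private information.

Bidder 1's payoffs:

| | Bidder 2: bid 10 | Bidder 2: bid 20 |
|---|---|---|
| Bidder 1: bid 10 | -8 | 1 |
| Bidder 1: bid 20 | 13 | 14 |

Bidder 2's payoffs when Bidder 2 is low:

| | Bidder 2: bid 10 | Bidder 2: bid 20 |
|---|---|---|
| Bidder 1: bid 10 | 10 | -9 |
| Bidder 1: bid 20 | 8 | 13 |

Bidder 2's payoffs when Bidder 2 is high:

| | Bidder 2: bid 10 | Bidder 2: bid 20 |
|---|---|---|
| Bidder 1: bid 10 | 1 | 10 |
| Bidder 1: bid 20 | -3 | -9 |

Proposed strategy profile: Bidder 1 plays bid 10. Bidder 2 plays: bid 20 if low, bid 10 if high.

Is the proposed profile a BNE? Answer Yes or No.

Bidder 1 plays bid 10: E[bid 10] = 1/3·(1) + 2/3·(-8) = -5; E[bid 20] = 40/3. Not best-responding. ✗
Bidder 2 (valuation low), facing bid 10: bid 10 gives 10, bid 20 gives -9. Proposed bid 20 is not best — profitable deviation exists. ✗
Bidder 2 (valuation high), facing bid 10: bid 10 gives 1, bid 20 gives 10. Proposed bid 10 is not best — profitable deviation exists. ✗

No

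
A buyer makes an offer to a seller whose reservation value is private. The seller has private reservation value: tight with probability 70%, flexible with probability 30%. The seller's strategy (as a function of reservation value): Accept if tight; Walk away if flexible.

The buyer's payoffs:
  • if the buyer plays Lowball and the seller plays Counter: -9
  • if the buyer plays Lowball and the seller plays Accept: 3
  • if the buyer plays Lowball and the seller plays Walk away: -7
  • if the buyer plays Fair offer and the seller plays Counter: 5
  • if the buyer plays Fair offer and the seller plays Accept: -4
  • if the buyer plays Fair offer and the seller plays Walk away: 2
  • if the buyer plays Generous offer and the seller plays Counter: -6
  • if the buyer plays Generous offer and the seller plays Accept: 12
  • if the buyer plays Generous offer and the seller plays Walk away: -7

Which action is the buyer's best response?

Generous offer

Compute the buyer's expected payoff for each action, taking the expectation over the seller's type.
E[Lowball] = 0.7·(3) + 0.3·(-7) = 0
E[Fair offer] = 0.7·(-4) + 0.3·(2) = -2.2
E[Generous offer] = 0.7·(12) + 0.3·(-7) = 6.3
Best response: Generous offer (6.3 is the largest).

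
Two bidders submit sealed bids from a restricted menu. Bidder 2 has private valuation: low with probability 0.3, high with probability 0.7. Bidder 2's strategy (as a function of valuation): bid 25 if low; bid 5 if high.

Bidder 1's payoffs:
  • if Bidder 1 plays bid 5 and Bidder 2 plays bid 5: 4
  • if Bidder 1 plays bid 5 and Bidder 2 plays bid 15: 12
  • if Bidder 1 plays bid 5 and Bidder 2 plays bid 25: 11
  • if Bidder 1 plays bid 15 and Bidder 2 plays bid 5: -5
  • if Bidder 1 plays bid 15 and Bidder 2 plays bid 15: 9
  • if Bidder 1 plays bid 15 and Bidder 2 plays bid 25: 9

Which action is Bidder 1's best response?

E[bid 5] = 0.3·(11) + 0.7·(4) = 6.1
E[bid 15] = 0.3·(9) + 0.7·(-5) = -0.8
Best response: bid 5 (6.1 is the largest).

bid 5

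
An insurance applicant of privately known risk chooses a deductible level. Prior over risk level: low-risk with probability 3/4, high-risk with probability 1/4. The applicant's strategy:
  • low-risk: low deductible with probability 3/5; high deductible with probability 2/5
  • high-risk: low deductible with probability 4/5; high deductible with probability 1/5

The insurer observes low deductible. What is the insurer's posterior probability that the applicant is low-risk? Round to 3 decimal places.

0.692

P(low deductible) = (3/4)·(3/5) + (1/4)·(4/5) = 13/20
P(low-risk | low deductible) = ((3/4)·(3/5)) / (13/20) = (9/20) / (13/20) = 9/13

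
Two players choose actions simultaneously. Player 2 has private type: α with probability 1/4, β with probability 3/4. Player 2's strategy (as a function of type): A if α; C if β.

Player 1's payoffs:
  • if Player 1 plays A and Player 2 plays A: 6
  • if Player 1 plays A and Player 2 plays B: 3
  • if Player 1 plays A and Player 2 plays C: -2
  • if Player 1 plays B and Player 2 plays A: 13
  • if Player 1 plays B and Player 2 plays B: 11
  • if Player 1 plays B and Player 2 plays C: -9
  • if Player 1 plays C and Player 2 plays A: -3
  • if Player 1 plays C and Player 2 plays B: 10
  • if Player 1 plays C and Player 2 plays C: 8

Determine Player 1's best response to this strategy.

E[A] = 1/4·(6) + 3/4·(-2) = 0
E[B] = 1/4·(13) + 3/4·(-9) = -7/2
E[C] = 1/4·(-3) + 3/4·(8) = 21/4
Best response: C (21/4 is the largest).

C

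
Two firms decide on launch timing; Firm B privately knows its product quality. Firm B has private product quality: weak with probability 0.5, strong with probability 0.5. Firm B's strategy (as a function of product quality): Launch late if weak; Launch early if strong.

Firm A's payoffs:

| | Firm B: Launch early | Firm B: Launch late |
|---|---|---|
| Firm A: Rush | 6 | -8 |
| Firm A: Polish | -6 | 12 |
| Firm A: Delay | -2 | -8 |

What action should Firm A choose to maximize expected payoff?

Polish

E[Rush] = 0.5·(-8) + 0.5·(6) = -1
E[Polish] = 0.5·(12) + 0.5·(-6) = 3
E[Delay] = 0.5·(-8) + 0.5·(-2) = -5
Best response: Polish (3 is the largest).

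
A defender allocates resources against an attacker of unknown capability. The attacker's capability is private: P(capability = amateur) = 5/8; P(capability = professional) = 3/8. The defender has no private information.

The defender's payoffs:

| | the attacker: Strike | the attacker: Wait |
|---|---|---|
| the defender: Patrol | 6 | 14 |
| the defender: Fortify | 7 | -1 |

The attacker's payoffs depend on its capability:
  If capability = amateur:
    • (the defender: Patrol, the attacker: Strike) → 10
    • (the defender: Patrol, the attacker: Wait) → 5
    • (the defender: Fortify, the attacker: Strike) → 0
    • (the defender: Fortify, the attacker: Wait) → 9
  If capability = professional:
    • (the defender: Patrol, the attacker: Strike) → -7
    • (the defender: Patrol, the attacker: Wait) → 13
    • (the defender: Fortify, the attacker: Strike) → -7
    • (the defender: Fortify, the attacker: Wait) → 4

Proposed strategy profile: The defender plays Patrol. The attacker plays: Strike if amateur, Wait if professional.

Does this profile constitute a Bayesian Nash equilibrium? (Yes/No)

The defender plays Patrol: E[Patrol] = 5/8·(6) + 3/8·(14) = 9; E[Fortify] = 4. Best-responding. ✓
The attacker (capability amateur), facing Patrol: Strike gives 10, Wait gives 5. Proposed Strike is best. ✓
The attacker (capability professional), facing Patrol: Strike gives -7, Wait gives 13. Proposed Wait is best. ✓

Yes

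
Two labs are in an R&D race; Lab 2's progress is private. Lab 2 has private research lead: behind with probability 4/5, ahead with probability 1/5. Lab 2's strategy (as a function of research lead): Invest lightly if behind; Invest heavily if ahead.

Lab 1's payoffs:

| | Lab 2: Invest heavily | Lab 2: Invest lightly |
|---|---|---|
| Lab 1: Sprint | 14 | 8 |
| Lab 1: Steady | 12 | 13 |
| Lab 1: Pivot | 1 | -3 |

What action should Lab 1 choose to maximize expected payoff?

E[Sprint] = 4/5·(8) + 1/5·(14) = 46/5
E[Steady] = 4/5·(13) + 1/5·(12) = 64/5
E[Pivot] = 4/5·(-3) + 1/5·(1) = -11/5
Best response: Steady (64/5 is the largest).

Steady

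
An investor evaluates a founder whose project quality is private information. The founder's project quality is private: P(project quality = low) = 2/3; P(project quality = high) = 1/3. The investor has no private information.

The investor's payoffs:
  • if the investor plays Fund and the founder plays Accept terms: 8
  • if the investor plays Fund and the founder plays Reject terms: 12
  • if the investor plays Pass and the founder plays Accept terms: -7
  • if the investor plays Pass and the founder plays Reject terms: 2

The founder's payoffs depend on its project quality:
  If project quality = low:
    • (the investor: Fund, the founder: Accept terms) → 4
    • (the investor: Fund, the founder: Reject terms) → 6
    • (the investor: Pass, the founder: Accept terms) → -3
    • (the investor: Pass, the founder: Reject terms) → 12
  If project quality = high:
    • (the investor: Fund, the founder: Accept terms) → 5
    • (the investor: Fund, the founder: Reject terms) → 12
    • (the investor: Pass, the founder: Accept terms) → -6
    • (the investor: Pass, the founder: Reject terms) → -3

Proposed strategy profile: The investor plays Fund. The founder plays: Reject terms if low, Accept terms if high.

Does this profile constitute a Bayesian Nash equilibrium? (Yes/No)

No

A profile is a BNE iff every type of every player is best-responding given beliefs about the other side.
The investor plays Fund: E[Fund] = 2/3·(12) + 1/3·(8) = 32/3; E[Pass] = -1. Best-responding. ✓
The founder (project quality low), facing Fund: Accept terms gives 4, Reject terms gives 6. Proposed Reject terms is best. ✓
The founder (project quality high), facing Fund: Accept terms gives 5, Reject terms gives 12. Proposed Accept terms is not best — profitable deviation exists. ✗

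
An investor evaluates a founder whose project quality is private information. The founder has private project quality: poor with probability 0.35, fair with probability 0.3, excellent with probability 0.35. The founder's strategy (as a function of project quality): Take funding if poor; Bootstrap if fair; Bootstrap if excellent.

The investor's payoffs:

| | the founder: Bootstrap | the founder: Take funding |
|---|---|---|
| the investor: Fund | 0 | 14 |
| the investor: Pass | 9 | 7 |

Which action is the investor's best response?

Pass

E[Fund] = 0.35·(14) + 0.3·(0) + 0.35·(0) = 4.9
E[Pass] = 0.35·(7) + 0.3·(9) + 0.35·(9) = 8.3
Best response: Pass (8.3 is the largest).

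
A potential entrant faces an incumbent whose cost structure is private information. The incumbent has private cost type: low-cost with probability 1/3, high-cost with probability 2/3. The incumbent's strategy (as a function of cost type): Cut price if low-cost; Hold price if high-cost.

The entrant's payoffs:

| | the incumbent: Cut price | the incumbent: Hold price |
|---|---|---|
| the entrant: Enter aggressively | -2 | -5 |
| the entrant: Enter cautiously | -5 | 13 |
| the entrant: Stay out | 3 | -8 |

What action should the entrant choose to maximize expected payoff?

Enter cautiously

Compute the entrant's expected payoff for each action, taking the expectation over the incumbent's type.
E[Enter aggressively] = 1/3·(-2) + 2/3·(-5) = -4
E[Enter cautiously] = 1/3·(-5) + 2/3·(13) = 7
E[Stay out] = 1/3·(3) + 2/3·(-8) = -13/3
Best response: Enter cautiously (7 is the largest).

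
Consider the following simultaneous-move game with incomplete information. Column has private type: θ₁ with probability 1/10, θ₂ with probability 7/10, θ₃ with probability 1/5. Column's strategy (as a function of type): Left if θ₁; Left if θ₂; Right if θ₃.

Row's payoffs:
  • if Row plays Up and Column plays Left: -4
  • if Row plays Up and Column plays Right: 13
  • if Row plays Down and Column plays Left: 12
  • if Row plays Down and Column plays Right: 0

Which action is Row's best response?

Compute Row's expected payoff for each action, taking the expectation over Column's type.
E[Up] = 1/10·(-4) + 7/10·(-4) + 1/5·(13) = -3/5
E[Down] = 1/10·(12) + 7/10·(12) + 1/5·(0) = 48/5
Best response: Down (48/5 is the largest).

Down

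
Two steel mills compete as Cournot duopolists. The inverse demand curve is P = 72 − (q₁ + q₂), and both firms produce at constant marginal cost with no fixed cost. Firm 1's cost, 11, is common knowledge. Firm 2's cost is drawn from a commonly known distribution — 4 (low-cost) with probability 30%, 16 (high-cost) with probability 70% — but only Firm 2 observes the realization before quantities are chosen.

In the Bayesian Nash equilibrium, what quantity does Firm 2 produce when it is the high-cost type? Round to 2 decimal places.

Type-c best response for Firm 2: q₂(c) = (72 − c)/2 − q₁/2.
Firm 1 maximizes expected profit; its first-order condition is 72 − 2q₁ − E[q₂] − 11 = 0.
Substituting E[q₂] and solving: E[c₂] = 12.4, so q₁ = (72 − 2·11 + 12.4)/3 = 20.8.
q₂(high-cost) = (72 − 16 − 20.8)/2 = 17.6.

17.60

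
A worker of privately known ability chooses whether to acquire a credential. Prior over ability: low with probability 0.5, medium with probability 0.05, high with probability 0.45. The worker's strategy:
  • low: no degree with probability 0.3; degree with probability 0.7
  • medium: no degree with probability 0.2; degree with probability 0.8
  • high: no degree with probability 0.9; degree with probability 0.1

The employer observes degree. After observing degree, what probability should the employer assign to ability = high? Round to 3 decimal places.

0.103

Apply Bayes' rule using the sender's strategy as the likelihood.
P(degree) = 0.5·0.7 + 0.05·0.8 + 0.45·0.1 = 0.435
P(high | degree) = (0.45·0.1) / 0.435 = 0.045 / 0.435 = 0.103448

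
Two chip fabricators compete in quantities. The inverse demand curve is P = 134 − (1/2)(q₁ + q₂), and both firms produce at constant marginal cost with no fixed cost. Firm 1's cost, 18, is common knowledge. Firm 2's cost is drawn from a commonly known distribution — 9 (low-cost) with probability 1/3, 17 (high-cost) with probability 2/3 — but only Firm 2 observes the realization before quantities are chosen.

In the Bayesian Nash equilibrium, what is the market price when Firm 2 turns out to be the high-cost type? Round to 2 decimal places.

56.78

Each type of Firm 2 best-responds to q₁; Firm 1 best-responds to the expected q₂ over Firm 2's types.
Firm 2 with cost c maximizes (134 − (1/2)(q₁+q₂) − c)·q₂, giving q₂(c) = (134 − c − (1/2)q₁).
E[c₂] = 1/3·9 + 2/3·17 = 14.3333
Firm 1's FOC against E[q₂] yields q₁ = (134 − 2·18 + E[c₂])/(3/2) = (134 − 36 + 14.3333)/(3/2) = 74.8889.
q₂(high-cost) = 79.5556, so P = 134 − (1/2)·(74.8889 + 79.5556) = 56.7778.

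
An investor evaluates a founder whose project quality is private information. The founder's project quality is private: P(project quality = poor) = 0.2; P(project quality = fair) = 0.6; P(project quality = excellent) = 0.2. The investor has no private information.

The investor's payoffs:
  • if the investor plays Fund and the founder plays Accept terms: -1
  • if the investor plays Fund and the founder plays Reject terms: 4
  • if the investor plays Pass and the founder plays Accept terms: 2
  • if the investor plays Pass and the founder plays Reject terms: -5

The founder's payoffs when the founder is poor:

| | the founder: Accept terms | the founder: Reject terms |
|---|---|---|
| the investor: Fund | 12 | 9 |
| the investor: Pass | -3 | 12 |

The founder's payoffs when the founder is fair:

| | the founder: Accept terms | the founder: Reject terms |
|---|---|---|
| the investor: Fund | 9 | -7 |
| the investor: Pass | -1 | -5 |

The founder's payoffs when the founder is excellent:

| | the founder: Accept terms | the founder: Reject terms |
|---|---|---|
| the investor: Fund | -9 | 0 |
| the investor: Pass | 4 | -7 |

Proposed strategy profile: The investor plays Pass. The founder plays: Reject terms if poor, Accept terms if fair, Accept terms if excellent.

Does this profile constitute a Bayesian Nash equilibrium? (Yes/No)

Yes

A profile is a BNE iff every type of every player is best-responding given beliefs about the other side.
The investor plays Pass: E[Pass] = 0.2·(-5) + 0.6·(2) + 0.2·(2) = 0.6; E[Fund] = 0. Best-responding. ✓
The founder (project quality poor), facing Pass: Accept terms gives -3, Reject terms gives 12. Proposed Reject terms is best. ✓
The founder (project quality fair), facing Pass: Accept terms gives -1, Reject terms gives -5. Proposed Accept terms is best. ✓
The founder (project quality excellent), facing Pass: Accept terms gives 4, Reject terms gives -7. Proposed Accept terms is best. ✓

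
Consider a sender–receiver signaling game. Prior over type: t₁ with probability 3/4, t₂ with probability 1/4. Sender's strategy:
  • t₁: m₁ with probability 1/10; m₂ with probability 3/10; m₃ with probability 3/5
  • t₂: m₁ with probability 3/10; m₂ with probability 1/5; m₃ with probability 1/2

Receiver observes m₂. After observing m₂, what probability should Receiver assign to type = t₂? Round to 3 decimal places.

P(m₂) = (3/4)·(3/10) + (1/4)·(1/5) = 11/40
P(t₂ | m₂) = ((1/4)·(1/5)) / (11/40) = (1/20) / (11/40) = 2/11

0.182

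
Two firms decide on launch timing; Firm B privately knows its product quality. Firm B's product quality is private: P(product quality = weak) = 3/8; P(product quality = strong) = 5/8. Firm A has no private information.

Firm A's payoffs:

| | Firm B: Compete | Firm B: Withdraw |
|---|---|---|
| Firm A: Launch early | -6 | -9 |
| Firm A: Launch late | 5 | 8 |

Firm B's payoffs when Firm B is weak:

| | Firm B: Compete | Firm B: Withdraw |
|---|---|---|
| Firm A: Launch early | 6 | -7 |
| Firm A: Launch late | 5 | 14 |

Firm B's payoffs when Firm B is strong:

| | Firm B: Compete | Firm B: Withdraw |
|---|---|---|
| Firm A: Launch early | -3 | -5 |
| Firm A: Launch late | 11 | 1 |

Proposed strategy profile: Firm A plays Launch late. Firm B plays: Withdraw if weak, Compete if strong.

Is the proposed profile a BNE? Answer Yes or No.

Yes

Firm A plays Launch late: E[Launch late] = 3/8·(8) + 5/8·(5) = 49/8; E[Launch early] = -57/8. Best-responding. ✓
Firm B (product quality weak), facing Launch late: Compete gives 5, Withdraw gives 14. Proposed Withdraw is best. ✓
Firm B (product quality strong), facing Launch late: Compete gives 11, Withdraw gives 1. Proposed Compete is best. ✓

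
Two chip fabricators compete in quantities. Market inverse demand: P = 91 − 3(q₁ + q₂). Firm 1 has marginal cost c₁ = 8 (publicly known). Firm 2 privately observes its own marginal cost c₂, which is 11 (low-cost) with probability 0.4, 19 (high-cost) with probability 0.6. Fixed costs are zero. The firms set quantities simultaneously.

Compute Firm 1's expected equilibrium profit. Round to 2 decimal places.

Firm 2 with cost c maximizes (91 − 3(q₁+q₂) − c)·q₂, giving q₂(c) = (91 − c − 3q₁)/6.
E[c₂] = 0.4·11 + 0.6·19 = 15.8
Firm 1's FOC against E[q₂] yields q₁ = (91 − 2·8 + E[c₂])/9 = (91 − 16 + 15.8)/9 = 10.0889.
E[P] = 91 − 3·(q₁ + E[q₂]) = 38.2667; Firm 1's expected profit = (E[P] − 8)·q₁ = (38.2667 − 8)·10.0889 = 305.357.

305.36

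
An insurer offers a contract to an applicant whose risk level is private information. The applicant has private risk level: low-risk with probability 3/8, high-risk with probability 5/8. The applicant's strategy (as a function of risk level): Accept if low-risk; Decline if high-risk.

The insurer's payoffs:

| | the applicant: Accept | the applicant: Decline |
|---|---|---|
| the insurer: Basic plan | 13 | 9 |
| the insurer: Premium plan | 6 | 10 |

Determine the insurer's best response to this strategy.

E[Basic plan] = 3/8·(13) + 5/8·(9) = 21/2
E[Premium plan] = 3/8·(6) + 5/8·(10) = 17/2
Best response: Basic plan (21/2 is the largest).

Basic plan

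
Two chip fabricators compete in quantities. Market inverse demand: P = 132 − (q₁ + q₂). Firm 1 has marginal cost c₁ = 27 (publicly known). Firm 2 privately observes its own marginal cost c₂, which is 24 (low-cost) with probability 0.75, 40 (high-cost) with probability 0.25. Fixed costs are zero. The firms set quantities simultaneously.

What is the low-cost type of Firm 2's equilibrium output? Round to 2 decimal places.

36.33

Firm 2 with cost c maximizes (132 − (q₁+q₂) − c)·q₂, giving q₂(c) = (132 − c − q₁)/2.
E[c₂] = 0.75·24 + 0.25·40 = 28
Firm 1's FOC against E[q₂] yields q₁ = (132 − 2·27 + E[c₂])/3 = (132 − 54 + 28)/3 = 35.3333.
q₂(low-cost) = (132 − 24 − 35.3333)/2 = 36.3333.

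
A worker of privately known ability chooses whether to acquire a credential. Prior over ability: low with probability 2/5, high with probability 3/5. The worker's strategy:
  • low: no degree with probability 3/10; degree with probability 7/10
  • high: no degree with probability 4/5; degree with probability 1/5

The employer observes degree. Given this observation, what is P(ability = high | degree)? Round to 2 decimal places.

0.30

P(degree) = (2/5)·(7/10) + (3/5)·(1/5) = 2/5
P(high | degree) = ((3/5)·(1/5)) / (2/5) = (3/25) / (2/5) = 3/10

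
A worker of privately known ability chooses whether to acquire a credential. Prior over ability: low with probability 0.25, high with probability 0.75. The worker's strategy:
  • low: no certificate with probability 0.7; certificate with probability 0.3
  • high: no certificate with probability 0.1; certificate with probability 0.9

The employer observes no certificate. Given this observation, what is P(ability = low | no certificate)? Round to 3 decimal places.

Apply Bayes' rule using the sender's strategy as the likelihood.
P(no certificate) = 0.25·0.7 + 0.75·0.1 = 0.25
P(low | no certificate) = (0.25·0.7) / 0.25 = 0.175 / 0.25 = 0.7

0.700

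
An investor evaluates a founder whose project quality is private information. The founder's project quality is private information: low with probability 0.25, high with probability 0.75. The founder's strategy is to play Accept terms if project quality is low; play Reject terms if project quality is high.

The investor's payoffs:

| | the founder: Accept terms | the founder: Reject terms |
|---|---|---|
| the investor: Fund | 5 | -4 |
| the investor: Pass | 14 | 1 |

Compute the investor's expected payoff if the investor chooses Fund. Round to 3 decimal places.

Take the expectation over the founder's project quality, weighting each type's action by its prior probability.
E[Fund] = 0.25·5 + 0.75·(-4) = 1.25 + (-3) = -1.75

-1.750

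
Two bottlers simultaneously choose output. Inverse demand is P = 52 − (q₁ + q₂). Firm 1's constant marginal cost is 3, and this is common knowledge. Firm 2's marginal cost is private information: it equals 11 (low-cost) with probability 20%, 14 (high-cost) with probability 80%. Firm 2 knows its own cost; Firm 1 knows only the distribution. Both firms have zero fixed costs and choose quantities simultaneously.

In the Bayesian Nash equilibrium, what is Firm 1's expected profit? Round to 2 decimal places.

392.04

Type-c best response for Firm 2: q₂(c) = (52 − c)/2 − q₁/2.
Firm 1 maximizes expected profit; its first-order condition is 52 − 2q₁ − E[q₂] − 3 = 0.
Substituting E[q₂] and solving: E[c₂] = 13.4, so q₁ = (52 − 2·3 + 13.4)/3 = 19.8.
E[P] = 52 − (q₁ + E[q₂]) = 22.8; Firm 1's expected profit = (E[P] − 3)·q₁ = (22.8 − 3)·19.8 = 392.04.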